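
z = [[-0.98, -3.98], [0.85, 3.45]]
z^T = [[-0.98, 0.85], [-3.98, 3.45]]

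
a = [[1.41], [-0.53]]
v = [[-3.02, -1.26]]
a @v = [[-4.26, -1.78], [1.6, 0.67]]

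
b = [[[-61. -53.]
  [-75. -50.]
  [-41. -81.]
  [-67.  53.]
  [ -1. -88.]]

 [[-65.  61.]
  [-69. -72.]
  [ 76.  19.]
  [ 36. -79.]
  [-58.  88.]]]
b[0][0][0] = -61.0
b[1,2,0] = 76.0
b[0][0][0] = -61.0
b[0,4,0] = -1.0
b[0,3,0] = -67.0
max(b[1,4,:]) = 88.0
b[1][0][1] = 61.0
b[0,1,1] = -50.0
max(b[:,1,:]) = -50.0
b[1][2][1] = 19.0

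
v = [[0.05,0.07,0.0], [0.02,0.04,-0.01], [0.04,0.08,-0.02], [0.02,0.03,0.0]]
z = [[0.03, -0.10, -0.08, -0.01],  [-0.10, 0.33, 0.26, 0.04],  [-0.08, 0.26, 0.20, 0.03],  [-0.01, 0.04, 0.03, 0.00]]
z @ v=[[-0.0, -0.01, 0.00],  [0.01, 0.03, -0.01],  [0.01, 0.02, -0.01],  [0.00, 0.00, -0.00]]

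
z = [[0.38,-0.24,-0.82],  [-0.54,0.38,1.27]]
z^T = [[0.38, -0.54], [-0.24, 0.38], [-0.82, 1.27]]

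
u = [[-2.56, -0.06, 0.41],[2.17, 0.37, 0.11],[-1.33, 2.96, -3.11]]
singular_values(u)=[4.59, 3.25, 0.42]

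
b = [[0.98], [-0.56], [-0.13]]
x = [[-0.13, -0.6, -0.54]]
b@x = [[-0.13, -0.59, -0.53], [0.07, 0.34, 0.30], [0.02, 0.08, 0.07]]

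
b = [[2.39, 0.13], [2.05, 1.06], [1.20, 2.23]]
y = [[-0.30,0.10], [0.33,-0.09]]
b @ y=[[-0.67, 0.23], [-0.27, 0.11], [0.38, -0.08]]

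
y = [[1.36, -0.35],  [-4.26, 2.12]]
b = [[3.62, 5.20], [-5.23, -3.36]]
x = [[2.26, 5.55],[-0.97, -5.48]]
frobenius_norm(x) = 8.18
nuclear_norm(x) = 8.99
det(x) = -7.00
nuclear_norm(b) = 10.43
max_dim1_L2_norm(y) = 4.76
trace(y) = 3.48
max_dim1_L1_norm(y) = 6.38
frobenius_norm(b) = 8.88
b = x + y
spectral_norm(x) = 8.13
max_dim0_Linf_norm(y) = 4.26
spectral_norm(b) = 8.71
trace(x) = -3.22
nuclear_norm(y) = 5.23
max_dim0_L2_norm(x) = 7.8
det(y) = 1.39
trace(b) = 0.26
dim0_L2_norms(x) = [2.46, 7.8]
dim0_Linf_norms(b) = [5.23, 5.2]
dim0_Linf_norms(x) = [2.26, 5.55]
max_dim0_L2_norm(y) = 4.47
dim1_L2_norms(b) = [6.34, 6.22]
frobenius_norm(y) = 4.96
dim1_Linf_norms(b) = [5.2, 5.23]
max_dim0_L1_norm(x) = 11.03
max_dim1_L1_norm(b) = 8.82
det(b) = 15.03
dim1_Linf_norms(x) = [5.55, 5.48]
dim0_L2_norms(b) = [6.36, 6.19]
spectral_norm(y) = 4.95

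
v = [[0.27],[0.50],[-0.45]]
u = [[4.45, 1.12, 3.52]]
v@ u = [[1.2, 0.3, 0.95], [2.22, 0.56, 1.76], [-2.0, -0.50, -1.58]]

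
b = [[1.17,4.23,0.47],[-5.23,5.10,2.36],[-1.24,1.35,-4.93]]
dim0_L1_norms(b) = [7.64, 10.68, 7.76]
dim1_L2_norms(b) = [4.41, 7.68, 5.26]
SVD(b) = [[0.34, 0.06, 0.94], [0.94, -0.09, -0.34], [0.06, 0.99, -0.09]] @ diag([8.068775708814137, 5.256503309208267, 3.6529757077119274]) @ [[-0.57, 0.78, 0.26],[-0.13, 0.22, -0.97],[0.81, 0.58, 0.02]]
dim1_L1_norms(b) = [5.87, 12.69, 7.52]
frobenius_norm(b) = 10.30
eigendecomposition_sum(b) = [[0.59+2.95j, 2.09-1.58j, 0.38-0.48j], [(-2.65+2.08j), (2.63+1.3j), 0.67+0.14j], [-0.45+0.13j, 0.28+0.31j, 0.08+0.05j]] + [[0.59-2.95j, 2.09+1.58j, 0.38+0.48j], [-2.65-2.08j, 2.63-1.30j, 0.67-0.14j], [(-0.45-0.13j), 0.28-0.31j, 0.08-0.05j]] + [[-0.02-0.00j, (0.05-0j), (-0.29-0j)], [0.07+0.00j, -0.16+0.00j, 1.01+0.00j], [(-0.33-0j), 0.80-0.00j, (-5.09-0j)]]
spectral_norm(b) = 8.07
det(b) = -154.94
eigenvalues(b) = [(3.3+4.3j), (3.3-4.3j), (-5.27+0j)]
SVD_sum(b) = [[-1.57,2.17,0.71], [-4.29,5.92,1.94], [-0.28,0.39,0.13]] + [[-0.04, 0.07, -0.31], [0.06, -0.1, 0.44], [-0.7, 1.15, -5.05]] + [[2.78, 2.00, 0.07], [-1.0, -0.72, -0.02], [-0.26, -0.18, -0.01]]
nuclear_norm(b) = 16.98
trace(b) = 1.34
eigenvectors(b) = [[(-0.3+0.59j), -0.30-0.59j, 0.06+0.00j], [-0.74+0.00j, -0.74-0.00j, (-0.19+0j)], [-0.10-0.04j, (-0.1+0.04j), (0.98+0j)]]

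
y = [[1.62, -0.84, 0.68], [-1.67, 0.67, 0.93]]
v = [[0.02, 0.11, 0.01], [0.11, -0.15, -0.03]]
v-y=[[-1.6, 0.95, -0.67], [1.78, -0.82, -0.96]]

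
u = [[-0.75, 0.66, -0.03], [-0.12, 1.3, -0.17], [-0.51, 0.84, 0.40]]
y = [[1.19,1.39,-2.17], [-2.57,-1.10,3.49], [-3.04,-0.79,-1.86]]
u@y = [[-2.50,-1.74,3.99], [-2.97,-1.46,5.11], [-3.98,-1.95,3.29]]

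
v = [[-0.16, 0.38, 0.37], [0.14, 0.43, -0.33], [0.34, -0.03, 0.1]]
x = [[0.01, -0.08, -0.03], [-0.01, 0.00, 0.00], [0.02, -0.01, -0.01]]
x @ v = [[-0.02,-0.03,0.03],[0.00,-0.0,-0.0],[-0.01,0.00,0.01]]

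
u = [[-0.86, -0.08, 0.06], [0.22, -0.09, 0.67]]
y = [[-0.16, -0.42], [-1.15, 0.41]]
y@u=[[0.05, 0.05, -0.29], [1.08, 0.06, 0.21]]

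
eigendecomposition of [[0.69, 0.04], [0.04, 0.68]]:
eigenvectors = [[0.75, -0.66], [0.66, 0.75]]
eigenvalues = [0.73, 0.64]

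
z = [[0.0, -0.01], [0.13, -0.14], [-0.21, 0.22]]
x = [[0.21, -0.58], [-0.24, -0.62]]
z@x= [[0.0, 0.01],  [0.06, 0.01],  [-0.1, -0.01]]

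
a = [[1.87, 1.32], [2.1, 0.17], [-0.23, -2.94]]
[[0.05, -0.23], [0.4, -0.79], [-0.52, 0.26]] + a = [[1.92, 1.09], [2.50, -0.62], [-0.75, -2.68]]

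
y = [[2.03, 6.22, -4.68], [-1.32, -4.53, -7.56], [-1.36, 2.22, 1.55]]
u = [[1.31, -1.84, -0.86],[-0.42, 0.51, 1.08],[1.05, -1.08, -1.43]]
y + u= [[3.34, 4.38, -5.54], [-1.74, -4.02, -6.48], [-0.31, 1.14, 0.12]]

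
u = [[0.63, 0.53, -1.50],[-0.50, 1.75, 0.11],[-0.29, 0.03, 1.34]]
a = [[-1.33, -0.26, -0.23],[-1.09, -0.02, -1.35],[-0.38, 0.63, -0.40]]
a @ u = [[-0.64, -1.17, 1.66], [-0.29, -0.65, -0.18], [-0.44, 0.89, 0.1]]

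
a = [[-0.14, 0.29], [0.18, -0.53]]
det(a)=0.022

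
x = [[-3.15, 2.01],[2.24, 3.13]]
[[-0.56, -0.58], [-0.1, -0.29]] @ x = [[0.46, -2.94],[-0.33, -1.11]]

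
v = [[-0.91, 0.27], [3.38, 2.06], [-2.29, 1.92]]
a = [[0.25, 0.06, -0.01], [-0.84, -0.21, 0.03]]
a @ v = [[-0.00, 0.17], [-0.01, -0.6]]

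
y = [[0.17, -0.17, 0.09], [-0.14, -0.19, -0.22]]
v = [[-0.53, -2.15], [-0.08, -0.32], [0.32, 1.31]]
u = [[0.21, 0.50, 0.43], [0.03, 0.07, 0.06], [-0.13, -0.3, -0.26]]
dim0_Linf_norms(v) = [0.53, 2.15]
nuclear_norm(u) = 0.82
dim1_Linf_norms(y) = [0.17, 0.22]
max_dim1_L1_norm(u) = 1.14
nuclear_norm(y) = 0.58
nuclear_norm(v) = 2.62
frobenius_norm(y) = 0.41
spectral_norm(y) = 0.33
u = v @ y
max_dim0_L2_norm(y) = 0.25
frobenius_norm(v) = 2.61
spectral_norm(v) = 2.61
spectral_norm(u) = 0.81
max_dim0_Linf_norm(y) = 0.22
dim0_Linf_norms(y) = [0.17, 0.19, 0.22]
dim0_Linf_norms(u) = [0.21, 0.5, 0.43]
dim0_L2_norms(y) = [0.22, 0.25, 0.24]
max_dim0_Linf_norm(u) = 0.5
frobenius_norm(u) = 0.81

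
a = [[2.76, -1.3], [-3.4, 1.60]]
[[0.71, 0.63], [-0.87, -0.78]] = a @ [[0.44, 0.39], [0.39, 0.34]]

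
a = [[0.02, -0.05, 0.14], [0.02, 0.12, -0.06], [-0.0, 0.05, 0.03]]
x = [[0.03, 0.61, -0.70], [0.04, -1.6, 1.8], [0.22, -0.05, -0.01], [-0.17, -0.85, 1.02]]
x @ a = [[0.01,0.04,-0.05], [-0.03,-0.1,0.16], [0.0,-0.02,0.03], [-0.02,-0.04,0.06]]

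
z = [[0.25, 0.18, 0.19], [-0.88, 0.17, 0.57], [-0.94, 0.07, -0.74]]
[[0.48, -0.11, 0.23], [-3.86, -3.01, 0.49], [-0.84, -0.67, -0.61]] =z @ [[2.98, 1.99, 0.04], [1.22, -1.49, 0.36], [-2.53, -1.77, 0.81]]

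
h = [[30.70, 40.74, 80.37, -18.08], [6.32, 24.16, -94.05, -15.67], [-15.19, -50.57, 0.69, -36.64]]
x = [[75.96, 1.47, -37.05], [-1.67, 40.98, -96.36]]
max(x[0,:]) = 75.96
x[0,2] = -37.05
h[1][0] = 6.32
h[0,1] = 40.74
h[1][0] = 6.32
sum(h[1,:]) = -79.24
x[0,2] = -37.05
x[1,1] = 40.98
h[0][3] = -18.08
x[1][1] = 40.98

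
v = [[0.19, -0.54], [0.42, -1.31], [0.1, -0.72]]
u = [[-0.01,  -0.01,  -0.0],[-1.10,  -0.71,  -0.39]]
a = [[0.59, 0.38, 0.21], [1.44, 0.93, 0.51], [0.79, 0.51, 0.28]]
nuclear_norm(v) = 1.77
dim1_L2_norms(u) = [0.01, 1.37]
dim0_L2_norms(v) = [0.47, 1.59]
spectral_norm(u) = 1.37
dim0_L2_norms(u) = [1.1, 0.71, 0.39]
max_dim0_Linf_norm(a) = 1.44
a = v @ u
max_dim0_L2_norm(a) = 1.75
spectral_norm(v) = 1.65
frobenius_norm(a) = 2.17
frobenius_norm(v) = 1.66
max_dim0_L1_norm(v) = 2.57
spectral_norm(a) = 2.17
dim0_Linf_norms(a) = [1.44, 0.93, 0.51]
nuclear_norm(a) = 2.17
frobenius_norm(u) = 1.37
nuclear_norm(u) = 1.37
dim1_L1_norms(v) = [0.73, 1.73, 0.82]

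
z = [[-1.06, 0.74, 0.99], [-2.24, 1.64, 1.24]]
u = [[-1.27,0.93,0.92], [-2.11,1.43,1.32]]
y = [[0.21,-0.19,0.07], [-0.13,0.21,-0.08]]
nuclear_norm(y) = 0.44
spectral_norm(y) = 0.39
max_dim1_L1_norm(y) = 0.47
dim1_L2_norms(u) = [1.82, 2.87]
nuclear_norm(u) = 3.49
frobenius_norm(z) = 3.45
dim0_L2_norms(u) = [2.46, 1.71, 1.61]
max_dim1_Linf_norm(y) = 0.21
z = y + u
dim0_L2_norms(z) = [2.48, 1.8, 1.59]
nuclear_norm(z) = 3.77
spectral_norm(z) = 3.43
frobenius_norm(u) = 3.40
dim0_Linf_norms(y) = [0.21, 0.21, 0.08]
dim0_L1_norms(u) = [3.38, 2.36, 2.24]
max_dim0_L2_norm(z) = 2.48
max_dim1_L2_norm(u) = 2.87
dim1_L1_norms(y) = [0.47, 0.42]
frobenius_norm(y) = 0.39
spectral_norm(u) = 3.40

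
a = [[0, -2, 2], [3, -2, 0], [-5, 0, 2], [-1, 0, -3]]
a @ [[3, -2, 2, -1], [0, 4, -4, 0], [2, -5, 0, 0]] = [[4, -18, 8, 0], [9, -14, 14, -3], [-11, 0, -10, 5], [-9, 17, -2, 1]]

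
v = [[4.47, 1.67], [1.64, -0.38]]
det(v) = -4.44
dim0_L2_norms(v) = [4.76, 1.71]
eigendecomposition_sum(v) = [[4.55, 1.42], [1.39, 0.43]] + [[-0.08,0.25], [0.25,-0.81]]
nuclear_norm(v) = 5.87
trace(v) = 4.09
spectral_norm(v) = 4.98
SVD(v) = [[-0.96, -0.29], [-0.29, 0.96]] @ diag([4.980979056824069, 0.8908690338540268]) @ [[-0.95,-0.30],[0.30,-0.95]]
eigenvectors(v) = [[0.96, -0.30],  [0.29, 0.95]]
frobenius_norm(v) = 5.06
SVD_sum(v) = [[4.55, 1.42], [1.39, 0.43]] + [[-0.08, 0.25], [0.25, -0.81]]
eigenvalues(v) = [4.98, -0.89]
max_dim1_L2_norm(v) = 4.77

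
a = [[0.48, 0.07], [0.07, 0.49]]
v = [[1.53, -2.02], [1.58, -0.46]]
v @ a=[[0.59, -0.88], [0.73, -0.11]]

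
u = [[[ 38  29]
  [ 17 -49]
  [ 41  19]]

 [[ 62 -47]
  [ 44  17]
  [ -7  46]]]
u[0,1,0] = 17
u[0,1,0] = 17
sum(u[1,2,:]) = 39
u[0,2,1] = 19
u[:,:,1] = [[29, -49, 19], [-47, 17, 46]]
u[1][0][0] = 62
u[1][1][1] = 17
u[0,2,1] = 19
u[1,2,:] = [-7, 46]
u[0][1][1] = -49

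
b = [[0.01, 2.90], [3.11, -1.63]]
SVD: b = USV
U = [[0.55, -0.83], [-0.83, -0.55]]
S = [3.93, 2.3]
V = [[-0.66,0.75], [-0.75,-0.66]]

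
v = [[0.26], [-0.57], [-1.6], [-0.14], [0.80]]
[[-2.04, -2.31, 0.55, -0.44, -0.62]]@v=[[-0.53]]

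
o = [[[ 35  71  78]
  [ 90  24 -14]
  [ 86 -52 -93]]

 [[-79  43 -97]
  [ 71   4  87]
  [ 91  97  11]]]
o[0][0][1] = 71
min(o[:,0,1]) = 43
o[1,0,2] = -97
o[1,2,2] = 11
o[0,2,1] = -52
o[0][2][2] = -93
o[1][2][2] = 11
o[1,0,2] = -97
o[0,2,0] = 86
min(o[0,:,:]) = -93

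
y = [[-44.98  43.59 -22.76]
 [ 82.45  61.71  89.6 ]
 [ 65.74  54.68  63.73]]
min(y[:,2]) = -22.76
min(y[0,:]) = -44.98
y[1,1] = 61.71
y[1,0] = 82.45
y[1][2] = 89.6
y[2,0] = 65.74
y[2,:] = [65.74, 54.68, 63.73]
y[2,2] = 63.73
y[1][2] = 89.6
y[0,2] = -22.76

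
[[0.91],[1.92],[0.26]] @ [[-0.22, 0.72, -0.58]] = [[-0.2,0.66,-0.53], [-0.42,1.38,-1.11], [-0.06,0.19,-0.15]]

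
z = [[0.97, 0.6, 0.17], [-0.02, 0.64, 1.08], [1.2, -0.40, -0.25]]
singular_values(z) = [1.55, 1.41, 0.42]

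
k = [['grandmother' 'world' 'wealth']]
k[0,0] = 'grandmother'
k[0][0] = 'grandmother'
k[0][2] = 'wealth'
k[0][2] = 'wealth'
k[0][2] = 'wealth'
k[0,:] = ['grandmother', 'world', 'wealth']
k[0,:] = ['grandmother', 'world', 'wealth']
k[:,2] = ['wealth']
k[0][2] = 'wealth'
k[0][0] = 'grandmother'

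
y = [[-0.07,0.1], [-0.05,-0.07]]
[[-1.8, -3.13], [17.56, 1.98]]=y @ [[-164.62, 2.12], [-133.22, -29.77]]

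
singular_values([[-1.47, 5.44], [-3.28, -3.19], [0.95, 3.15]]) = [7.11, 3.61]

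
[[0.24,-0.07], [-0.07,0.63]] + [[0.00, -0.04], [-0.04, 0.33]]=[[0.24,  -0.11], [-0.11,  0.96]]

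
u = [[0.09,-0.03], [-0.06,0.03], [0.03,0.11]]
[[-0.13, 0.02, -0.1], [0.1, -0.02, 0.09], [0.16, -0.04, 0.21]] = u@[[-0.90, 0.08, -0.44], [1.69, -0.35, 1.99]]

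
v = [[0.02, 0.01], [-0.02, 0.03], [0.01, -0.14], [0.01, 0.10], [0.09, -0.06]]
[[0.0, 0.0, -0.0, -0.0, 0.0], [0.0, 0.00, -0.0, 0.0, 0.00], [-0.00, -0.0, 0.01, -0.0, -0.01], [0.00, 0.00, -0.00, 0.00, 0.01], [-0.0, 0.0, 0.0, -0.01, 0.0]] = v@ [[-0.01, 0.03, -0.02, -0.05, 0.06], [0.03, 0.02, -0.04, 0.03, 0.05]]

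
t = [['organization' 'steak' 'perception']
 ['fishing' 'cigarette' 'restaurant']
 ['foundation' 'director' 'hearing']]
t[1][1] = 'cigarette'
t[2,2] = 'hearing'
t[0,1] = 'steak'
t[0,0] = 'organization'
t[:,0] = ['organization', 'fishing', 'foundation']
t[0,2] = 'perception'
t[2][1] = 'director'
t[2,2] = 'hearing'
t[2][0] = 'foundation'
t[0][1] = 'steak'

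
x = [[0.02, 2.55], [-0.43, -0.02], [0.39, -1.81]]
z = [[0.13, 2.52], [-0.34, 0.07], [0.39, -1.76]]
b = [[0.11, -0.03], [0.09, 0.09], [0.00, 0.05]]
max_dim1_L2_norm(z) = 2.52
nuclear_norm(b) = 0.25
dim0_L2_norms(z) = [0.53, 3.07]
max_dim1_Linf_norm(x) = 2.55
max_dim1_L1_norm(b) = 0.18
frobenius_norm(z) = 3.12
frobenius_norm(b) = 0.18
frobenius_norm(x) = 3.18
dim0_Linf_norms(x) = [0.43, 2.55]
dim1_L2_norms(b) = [0.11, 0.13, 0.05]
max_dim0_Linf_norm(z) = 2.52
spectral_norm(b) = 0.15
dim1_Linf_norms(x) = [2.55, 0.43, 1.81]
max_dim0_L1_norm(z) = 4.35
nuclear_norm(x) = 3.68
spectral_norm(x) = 3.13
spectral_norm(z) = 3.08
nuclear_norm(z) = 3.60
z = b + x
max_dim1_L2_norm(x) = 2.55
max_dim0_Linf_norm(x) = 2.55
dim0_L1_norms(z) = [0.86, 4.35]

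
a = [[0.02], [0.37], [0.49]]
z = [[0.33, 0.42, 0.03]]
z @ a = [[0.18]]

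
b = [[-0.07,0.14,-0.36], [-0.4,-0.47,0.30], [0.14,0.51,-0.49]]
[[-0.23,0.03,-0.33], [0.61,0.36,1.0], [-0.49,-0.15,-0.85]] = b @ [[-1.14, -0.86, -1.39], [0.28, 0.02, -0.24], [0.96, 0.08, 1.09]]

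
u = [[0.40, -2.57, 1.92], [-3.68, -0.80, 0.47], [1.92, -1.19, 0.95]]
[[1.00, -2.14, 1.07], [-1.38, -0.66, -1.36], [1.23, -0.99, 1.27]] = u @ [[0.43,0.0,0.43], [0.00,0.81,-0.03], [0.43,-0.03,0.43]]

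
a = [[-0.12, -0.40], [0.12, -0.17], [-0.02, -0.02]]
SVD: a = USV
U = [[-0.94, 0.33], [-0.33, -0.94], [-0.05, 0.10]]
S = [0.44, 0.16]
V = [[0.17, 0.99], [-0.99, 0.17]]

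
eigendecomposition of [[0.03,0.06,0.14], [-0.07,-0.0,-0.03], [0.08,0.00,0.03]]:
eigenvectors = [[-0.61,  0.64,  0.14], [0.53,  0.48,  0.9], [-0.59,  -0.6,  -0.41]]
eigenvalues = [0.11, -0.06, 0.0]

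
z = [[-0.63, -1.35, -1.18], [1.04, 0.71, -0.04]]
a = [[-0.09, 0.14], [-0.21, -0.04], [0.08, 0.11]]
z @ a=[[0.25,-0.16], [-0.25,0.11]]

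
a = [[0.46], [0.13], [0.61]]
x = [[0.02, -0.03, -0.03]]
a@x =[[0.01, -0.01, -0.01], [0.00, -0.00, -0.0], [0.01, -0.02, -0.02]]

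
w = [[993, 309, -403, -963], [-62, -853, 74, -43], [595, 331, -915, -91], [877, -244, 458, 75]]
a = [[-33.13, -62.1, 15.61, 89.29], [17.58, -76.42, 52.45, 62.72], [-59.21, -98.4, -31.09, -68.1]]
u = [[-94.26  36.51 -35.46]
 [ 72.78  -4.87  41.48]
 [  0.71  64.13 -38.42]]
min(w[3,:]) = -244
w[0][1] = 309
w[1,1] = -853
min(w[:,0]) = -62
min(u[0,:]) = -94.26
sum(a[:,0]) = -74.76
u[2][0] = 0.71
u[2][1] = 64.13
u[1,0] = 72.78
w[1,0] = -62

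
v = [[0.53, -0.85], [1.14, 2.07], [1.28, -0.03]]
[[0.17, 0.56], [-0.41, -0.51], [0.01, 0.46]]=v @ [[-0.00, 0.35], [-0.20, -0.44]]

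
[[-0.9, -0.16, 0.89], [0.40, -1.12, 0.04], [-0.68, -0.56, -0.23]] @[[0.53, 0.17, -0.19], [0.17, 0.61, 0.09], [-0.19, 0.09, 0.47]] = [[-0.67, -0.17, 0.57], [0.01, -0.61, -0.16], [-0.41, -0.48, -0.03]]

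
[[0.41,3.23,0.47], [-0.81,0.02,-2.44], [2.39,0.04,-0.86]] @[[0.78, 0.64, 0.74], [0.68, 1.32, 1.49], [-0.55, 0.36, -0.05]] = [[2.26,  4.70,  5.09], [0.72,  -1.37,  -0.45], [2.36,  1.27,  1.87]]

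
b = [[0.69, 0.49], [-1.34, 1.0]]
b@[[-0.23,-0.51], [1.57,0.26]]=[[0.61,-0.22],[1.88,0.94]]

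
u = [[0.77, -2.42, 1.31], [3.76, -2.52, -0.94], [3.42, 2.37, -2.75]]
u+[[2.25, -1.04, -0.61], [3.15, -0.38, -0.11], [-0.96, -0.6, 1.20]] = [[3.02, -3.46, 0.70], [6.91, -2.90, -1.05], [2.46, 1.77, -1.55]]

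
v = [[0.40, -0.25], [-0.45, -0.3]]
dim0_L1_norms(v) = [0.85, 0.55]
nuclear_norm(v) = 0.99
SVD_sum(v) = [[0.35, 0.06], [-0.49, -0.08]] + [[0.05, -0.31], [0.04, -0.22]]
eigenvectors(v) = [[0.88, 0.29],[-0.47, 0.96]]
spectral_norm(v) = 0.61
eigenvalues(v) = [0.53, -0.43]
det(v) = -0.23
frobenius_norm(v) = 0.72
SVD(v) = [[-0.58, 0.81],[0.81, 0.58]] @ diag([0.6067781457055728, 0.3831713479555938]) @ [[-0.99,-0.16], [0.16,-0.99]]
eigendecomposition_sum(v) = [[0.46, -0.14],[-0.25, 0.07]] + [[-0.06, -0.11],[-0.20, -0.37]]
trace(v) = 0.10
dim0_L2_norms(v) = [0.6, 0.39]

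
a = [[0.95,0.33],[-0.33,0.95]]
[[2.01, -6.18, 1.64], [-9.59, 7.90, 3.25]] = a@[[5.02,-8.38,0.48], [-8.35,5.40,3.59]]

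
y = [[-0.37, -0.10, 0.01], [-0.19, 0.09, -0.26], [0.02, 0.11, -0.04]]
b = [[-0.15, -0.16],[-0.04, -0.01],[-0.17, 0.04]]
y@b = [[0.06, 0.06], [0.07, 0.02], [-0.0, -0.01]]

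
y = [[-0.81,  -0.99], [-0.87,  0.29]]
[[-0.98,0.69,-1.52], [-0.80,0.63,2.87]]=y @ [[0.98, -0.75, -2.19], [0.19, -0.08, 3.33]]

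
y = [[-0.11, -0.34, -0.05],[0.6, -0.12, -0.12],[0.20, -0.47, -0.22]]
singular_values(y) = [0.76, 0.5, 0.05]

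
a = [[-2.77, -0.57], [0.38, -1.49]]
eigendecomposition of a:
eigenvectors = [[-0.94, 0.47],[0.33, -0.88]]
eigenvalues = [-2.57, -1.69]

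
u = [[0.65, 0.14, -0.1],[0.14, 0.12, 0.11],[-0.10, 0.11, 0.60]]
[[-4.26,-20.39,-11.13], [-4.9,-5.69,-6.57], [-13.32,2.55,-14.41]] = u@ [[-6.76, -26.66, -19.11], [-13.90, -19.45, -9.05], [-20.77, 3.38, -25.54]]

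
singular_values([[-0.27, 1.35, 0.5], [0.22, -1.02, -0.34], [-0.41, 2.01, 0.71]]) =[2.84, 0.03, 0.0]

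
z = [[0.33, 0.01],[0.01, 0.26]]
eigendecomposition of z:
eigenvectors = [[0.99, -0.14], [0.14, 0.99]]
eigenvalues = [0.33, 0.26]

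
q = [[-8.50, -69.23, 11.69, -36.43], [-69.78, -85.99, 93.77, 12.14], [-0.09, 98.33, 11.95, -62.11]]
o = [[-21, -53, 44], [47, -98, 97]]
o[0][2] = 44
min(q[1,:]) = -85.99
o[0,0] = -21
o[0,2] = 44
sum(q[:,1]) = -56.89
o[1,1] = -98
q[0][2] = 11.69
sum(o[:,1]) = -151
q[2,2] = 11.95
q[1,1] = -85.99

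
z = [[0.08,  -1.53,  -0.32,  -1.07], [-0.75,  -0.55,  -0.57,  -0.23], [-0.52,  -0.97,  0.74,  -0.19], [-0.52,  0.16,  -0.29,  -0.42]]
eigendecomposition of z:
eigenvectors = [[(-0.67+0j), 0.03+0.00j, -0.82+0.00j, -0.82-0.00j], [-0.59+0.00j, -0.51+0.00j, 0.30+0.09j, 0.30-0.09j], [-0.37+0.00j, (-0.27+0j), (0.13-0.35j), (0.13+0.35j)], [-0.25+0.00j, (0.82+0j), 0.30+0.06j, (0.3-0.06j)]]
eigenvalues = [(-1.86+0j), (-0.44+0j), (1.07+0.11j), (1.07-0.11j)]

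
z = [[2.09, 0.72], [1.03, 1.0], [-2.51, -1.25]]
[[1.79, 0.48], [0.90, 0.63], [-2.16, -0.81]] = z @ [[0.85,0.02], [0.02,0.61]]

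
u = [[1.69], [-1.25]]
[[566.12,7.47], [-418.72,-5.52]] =u@[[334.98, 4.42]]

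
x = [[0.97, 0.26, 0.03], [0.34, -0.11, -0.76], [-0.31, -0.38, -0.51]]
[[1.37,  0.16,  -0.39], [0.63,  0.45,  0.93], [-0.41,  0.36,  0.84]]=x@ [[1.31,  0.42,  -0.33], [0.41,  -0.92,  -0.11], [-0.30,  -0.27,  -1.36]]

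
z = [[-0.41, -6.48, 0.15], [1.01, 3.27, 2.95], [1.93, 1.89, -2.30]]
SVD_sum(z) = [[-1.11,-6.29,-0.58], [0.63,3.58,0.33], [0.34,1.94,0.18]] + [[-0.12, -0.03, 0.55], [-0.53, -0.13, 2.43], [0.59, 0.14, -2.69]] + [[0.83, -0.16, 0.17], [0.91, -0.18, 0.19], [0.99, -0.2, 0.21]]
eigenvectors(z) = [[(0.85+0j), 0.85-0.00j, (-0.5+0j)], [(-0.35-0.33j), -0.35+0.33j, (-0.26+0j)], [0.11-0.19j, (0.11+0.19j), (0.83+0j)]]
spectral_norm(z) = 7.64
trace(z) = 0.56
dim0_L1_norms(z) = [3.35, 11.64, 5.4]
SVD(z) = [[0.84, 0.15, 0.52],[-0.48, 0.66, 0.58],[-0.26, -0.73, 0.63]] @ diag([7.638950597058811, 3.7579500416112843, 1.6455227924427576]) @ [[-0.17,  -0.98,  -0.09], [-0.21,  -0.05,  0.98], [0.96,  -0.19,  0.20]]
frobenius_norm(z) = 8.67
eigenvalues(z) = [(2.32+2.5j), (2.32-2.5j), (-4.07+0j)]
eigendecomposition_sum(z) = [[0.12+1.85j, -2.73+1.95j, (-0.8+1.74j)], [0.67-0.82j, (1.9+0.25j), (1.01-0.41j)], [(0.43+0.2j), (0.1+0.86j), (0.3+0.4j)]] + [[0.12-1.85j, -2.73-1.95j, (-0.8-1.74j)], [0.67+0.82j, 1.90-0.25j, (1.01+0.41j)], [(0.43-0.2j), 0.10-0.86j, 0.30-0.40j]] + [[(-0.64+0j), (-1.02+0j), (1.75+0j)], [-0.34+0.00j, -0.54+0.00j, 0.92+0.00j], [1.06-0.00j, (1.68-0j), (-2.89-0j)]]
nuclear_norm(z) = 13.04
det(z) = -47.24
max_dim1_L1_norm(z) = 7.23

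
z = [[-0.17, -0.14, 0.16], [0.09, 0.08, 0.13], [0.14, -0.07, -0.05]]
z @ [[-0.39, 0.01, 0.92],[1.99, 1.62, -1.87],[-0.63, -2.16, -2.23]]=[[-0.31, -0.57, -0.25], [0.04, -0.15, -0.36], [-0.16, -0.00, 0.37]]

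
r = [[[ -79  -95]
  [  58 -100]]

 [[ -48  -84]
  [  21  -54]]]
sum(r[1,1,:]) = -33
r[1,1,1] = -54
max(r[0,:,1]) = -95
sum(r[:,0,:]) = -306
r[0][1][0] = 58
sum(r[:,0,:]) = -306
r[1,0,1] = -84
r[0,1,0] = 58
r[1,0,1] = -84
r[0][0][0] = -79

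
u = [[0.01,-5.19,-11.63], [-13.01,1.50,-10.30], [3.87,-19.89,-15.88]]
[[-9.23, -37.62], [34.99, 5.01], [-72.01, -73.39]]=u@[[-1.33,-2.49],[4.24,0.97],[-1.10,2.80]]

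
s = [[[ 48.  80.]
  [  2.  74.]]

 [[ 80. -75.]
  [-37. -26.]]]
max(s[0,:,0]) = 48.0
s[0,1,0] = 2.0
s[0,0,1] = 80.0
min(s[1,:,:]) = -75.0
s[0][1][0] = 2.0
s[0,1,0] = 2.0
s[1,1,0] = -37.0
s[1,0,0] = 80.0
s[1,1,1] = -26.0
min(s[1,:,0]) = -37.0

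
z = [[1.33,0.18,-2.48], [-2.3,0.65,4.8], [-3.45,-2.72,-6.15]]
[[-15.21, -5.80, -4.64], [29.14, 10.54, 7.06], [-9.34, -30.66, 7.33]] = z@[[-4.67, 3.14, -2.17], [0.99, -1.55, -1.32], [3.70, 3.91, 0.61]]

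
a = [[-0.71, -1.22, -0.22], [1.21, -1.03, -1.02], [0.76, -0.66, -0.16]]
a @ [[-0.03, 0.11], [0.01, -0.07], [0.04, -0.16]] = [[0.0, 0.04], [-0.09, 0.37], [-0.04, 0.16]]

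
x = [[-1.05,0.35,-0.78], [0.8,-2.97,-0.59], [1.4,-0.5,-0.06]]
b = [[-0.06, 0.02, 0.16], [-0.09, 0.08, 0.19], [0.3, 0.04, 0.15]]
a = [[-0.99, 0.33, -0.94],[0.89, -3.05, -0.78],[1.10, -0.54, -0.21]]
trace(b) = 0.17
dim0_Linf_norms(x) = [1.4, 2.97, 0.78]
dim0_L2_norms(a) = [1.73, 3.11, 1.24]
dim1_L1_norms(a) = [2.26, 4.72, 1.85]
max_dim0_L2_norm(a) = 3.11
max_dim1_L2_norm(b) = 0.34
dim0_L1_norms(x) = [3.25, 3.82, 1.43]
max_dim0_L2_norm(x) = 3.03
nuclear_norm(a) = 5.51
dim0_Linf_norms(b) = [0.3, 0.08, 0.19]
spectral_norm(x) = 3.32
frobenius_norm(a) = 3.77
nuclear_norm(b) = 0.65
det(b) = -0.00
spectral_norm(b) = 0.34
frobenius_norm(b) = 0.44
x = b + a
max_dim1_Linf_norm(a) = 3.05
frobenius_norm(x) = 3.72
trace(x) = -4.08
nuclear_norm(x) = 5.49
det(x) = -3.08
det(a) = -3.14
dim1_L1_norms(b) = [0.24, 0.36, 0.49]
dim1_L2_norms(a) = [1.4, 3.27, 1.24]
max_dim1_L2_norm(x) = 3.13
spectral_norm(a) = 3.42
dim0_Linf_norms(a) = [1.1, 3.05, 0.94]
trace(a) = -4.25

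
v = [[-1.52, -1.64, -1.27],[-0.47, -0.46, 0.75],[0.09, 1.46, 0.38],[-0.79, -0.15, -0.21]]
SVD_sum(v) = [[-1.37, -1.86, -1.08], [-0.14, -0.20, -0.11], [0.68, 0.93, 0.54], [-0.33, -0.45, -0.26]] + [[-0.14,0.22,-0.19], [0.24,-0.37,0.33], [-0.31,0.48,-0.43], [-0.16,0.25,-0.22]] + [[-0.01, 0.00, 0.01], [-0.57, 0.11, 0.53], [-0.28, 0.05, 0.27], [-0.3, 0.06, 0.28]]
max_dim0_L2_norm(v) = 2.25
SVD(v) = [[-0.87, 0.32, -0.01], [-0.09, -0.54, -0.81], [0.43, 0.69, -0.41], [-0.21, 0.36, -0.42]] @ diag([2.9309466997680262, 1.0274809701767589, 0.9677470222343949]) @ [[0.54, 0.73, 0.43], [-0.43, 0.67, -0.60], [0.72, -0.14, -0.68]]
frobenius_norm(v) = 3.25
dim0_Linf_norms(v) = [1.52, 1.64, 1.27]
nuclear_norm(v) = 4.93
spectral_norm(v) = 2.93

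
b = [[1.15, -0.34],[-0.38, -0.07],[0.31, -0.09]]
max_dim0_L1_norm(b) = 1.84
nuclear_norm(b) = 1.46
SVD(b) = [[-0.93, -0.27], [0.27, -0.96], [-0.25, -0.06]] @ diag([1.2896825059444954, 0.16828260118243515]) @ [[-0.97, 0.25], [0.25, 0.97]]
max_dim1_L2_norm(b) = 1.2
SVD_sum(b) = [[1.16,  -0.30], [-0.34,  0.09], [0.31,  -0.08]] + [[-0.01, -0.04],[-0.04, -0.16],[-0.0, -0.01]]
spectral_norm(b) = 1.29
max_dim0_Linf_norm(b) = 1.15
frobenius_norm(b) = 1.30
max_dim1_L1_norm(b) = 1.49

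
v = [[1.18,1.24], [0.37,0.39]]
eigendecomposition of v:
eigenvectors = [[0.95, -0.72],[0.3, 0.69]]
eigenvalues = [1.57, 0.0]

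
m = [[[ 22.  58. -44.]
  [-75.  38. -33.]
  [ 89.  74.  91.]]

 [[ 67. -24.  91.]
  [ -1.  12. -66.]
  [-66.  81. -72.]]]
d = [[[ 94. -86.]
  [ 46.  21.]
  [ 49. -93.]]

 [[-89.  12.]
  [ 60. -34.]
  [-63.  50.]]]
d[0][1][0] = 46.0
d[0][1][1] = 21.0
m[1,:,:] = [[67.0, -24.0, 91.0], [-1.0, 12.0, -66.0], [-66.0, 81.0, -72.0]]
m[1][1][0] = -1.0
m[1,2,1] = 81.0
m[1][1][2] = -66.0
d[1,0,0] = -89.0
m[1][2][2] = -72.0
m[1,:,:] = [[67.0, -24.0, 91.0], [-1.0, 12.0, -66.0], [-66.0, 81.0, -72.0]]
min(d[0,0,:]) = -86.0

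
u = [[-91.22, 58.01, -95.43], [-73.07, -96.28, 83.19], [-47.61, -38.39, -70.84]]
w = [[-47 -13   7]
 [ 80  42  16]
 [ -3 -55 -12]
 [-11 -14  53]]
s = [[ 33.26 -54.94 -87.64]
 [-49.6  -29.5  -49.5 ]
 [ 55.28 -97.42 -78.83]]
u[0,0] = -91.22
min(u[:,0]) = -91.22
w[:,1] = [-13, 42, -55, -14]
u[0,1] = 58.01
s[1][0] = -49.6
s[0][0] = 33.26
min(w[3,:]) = -14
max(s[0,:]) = 33.26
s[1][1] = -29.5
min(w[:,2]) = -12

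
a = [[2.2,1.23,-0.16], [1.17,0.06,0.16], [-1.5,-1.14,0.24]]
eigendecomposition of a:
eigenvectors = [[0.76, 0.31, -0.14], [0.29, -0.71, 0.37], [-0.58, -0.64, 0.92]]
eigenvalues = [2.79, -0.3, 0.01]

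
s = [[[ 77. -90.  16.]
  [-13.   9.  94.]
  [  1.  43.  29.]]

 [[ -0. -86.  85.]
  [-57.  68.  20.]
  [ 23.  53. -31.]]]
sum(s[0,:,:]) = 166.0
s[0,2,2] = 29.0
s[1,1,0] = -57.0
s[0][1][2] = 94.0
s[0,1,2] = 94.0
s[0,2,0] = 1.0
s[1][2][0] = 23.0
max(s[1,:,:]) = 85.0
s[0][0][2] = 16.0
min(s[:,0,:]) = -90.0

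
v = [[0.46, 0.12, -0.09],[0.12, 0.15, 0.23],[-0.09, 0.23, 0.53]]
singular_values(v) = [0.64, 0.5, 0.0]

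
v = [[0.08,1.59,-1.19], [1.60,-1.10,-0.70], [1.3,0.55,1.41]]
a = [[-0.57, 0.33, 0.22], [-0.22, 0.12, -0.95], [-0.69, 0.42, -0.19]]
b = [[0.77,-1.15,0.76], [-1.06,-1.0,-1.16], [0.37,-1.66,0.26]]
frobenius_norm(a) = 1.46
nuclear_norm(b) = 4.23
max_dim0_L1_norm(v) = 3.3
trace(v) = 0.39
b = a @ v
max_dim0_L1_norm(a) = 1.48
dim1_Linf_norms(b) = [1.15, 1.16, 1.66]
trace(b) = 0.03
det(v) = -7.88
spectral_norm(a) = 1.15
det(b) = 0.11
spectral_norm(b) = 2.28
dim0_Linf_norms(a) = [0.69, 0.42, 0.95]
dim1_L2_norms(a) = [0.69, 0.98, 0.83]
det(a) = -0.01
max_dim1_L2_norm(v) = 2.06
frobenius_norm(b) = 2.99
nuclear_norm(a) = 2.06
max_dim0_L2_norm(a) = 0.99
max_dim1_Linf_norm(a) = 0.95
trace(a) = -0.64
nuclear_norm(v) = 6.01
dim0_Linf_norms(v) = [1.6, 1.59, 1.41]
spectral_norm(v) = 2.32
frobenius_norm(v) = 3.49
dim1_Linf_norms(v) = [1.59, 1.6, 1.41]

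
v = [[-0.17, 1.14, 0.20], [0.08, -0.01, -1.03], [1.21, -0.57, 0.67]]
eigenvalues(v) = [(0.87+0.6j), (0.87-0.6j), (-1.24+0j)]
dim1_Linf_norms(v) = [1.14, 1.03, 1.21]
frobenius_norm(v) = 2.16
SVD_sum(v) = [[-0.46,0.4,-0.32], [-0.28,0.24,-0.19], [0.97,-0.85,0.66]] + [[0.00, 0.53, 0.68], [-0.0, -0.5, -0.64], [0.00, 0.11, 0.14]] + [[0.29, 0.2, -0.16],[0.36, 0.25, -0.20],[0.24, 0.17, -0.13]]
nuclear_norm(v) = 3.56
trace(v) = 0.49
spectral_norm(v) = 1.66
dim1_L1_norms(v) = [1.51, 1.12, 2.45]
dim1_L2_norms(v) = [1.17, 1.03, 1.5]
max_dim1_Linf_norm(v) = 1.21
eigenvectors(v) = [[(-0.13+0.48j), -0.13-0.48j, 0.65+0.00j], [(-0.48+0.37j), -0.48-0.37j, -0.51+0.00j], [0.62+0.00j, 0.62-0.00j, -0.56+0.00j]]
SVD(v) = [[-0.42, -0.72, -0.56], [-0.25, 0.68, -0.69], [0.87, -0.15, -0.46]] @ diag([1.6576996312739138, 1.199511150356573, 0.6978573870387704]) @ [[0.67, -0.59, 0.46], [-0.0, -0.62, -0.79], [-0.74, -0.53, 0.41]]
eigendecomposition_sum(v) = [[(0.14+0.38j), (0.27+0.05j), -0.08+0.39j], [(-0.14+0.47j), 0.23+0.25j, -0.37+0.32j], [(0.41-0.29j), -0.03-0.34j, 0.49-0.02j]] + [[0.14-0.38j, 0.27-0.05j, (-0.08-0.39j)], [-0.14-0.47j, (0.23-0.25j), (-0.37-0.32j)], [0.41+0.29j, (-0.03+0.34j), (0.49+0.02j)]] + [[-0.46+0.00j, 0.59-0.00j, 0.37+0.00j], [0.36-0.00j, (-0.47+0j), (-0.29-0j)], [0.40-0.00j, (-0.51+0j), (-0.32-0j)]]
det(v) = -1.39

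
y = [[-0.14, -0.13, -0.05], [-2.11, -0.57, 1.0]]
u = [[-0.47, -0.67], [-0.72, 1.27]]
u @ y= [[1.48, 0.44, -0.65], [-2.58, -0.63, 1.31]]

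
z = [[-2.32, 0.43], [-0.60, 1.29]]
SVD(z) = [[-0.91, -0.40],  [-0.4, 0.91]] @ diag([2.535320261323838, 1.0786802920795504]) @ [[0.93, -0.36],[0.36, 0.93]]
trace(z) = -1.03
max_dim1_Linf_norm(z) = 2.32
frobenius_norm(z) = 2.76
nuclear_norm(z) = 3.61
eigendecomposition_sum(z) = [[-2.29, 0.28], [-0.39, 0.05]] + [[-0.03, 0.15], [-0.21, 1.24]]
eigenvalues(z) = [-2.25, 1.22]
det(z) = -2.73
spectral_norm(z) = 2.54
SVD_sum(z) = [[-2.16, 0.84], [-0.96, 0.37]] + [[-0.16, -0.41], [0.36, 0.92]]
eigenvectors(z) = [[-0.99, -0.12],[-0.17, -0.99]]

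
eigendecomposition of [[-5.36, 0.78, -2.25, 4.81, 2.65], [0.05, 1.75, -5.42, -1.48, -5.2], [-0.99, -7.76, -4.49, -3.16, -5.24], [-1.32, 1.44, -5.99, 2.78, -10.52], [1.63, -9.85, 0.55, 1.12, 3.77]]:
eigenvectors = [[(0.18+0j), -0.97+0.00j, 0.33-0.29j, (0.33+0.29j), (-0.29+0j)],[-0.43+0.00j, -0.00+0.00j, (0.02-0.02j), (0.02+0.02j), (-0.26+0j)],[(-0.75+0j), (-0.17+0j), -0.20+0.34j, (-0.2-0.34j), 0.27+0.00j],[(-0.41+0j), (-0.05+0j), 0.72+0.00j, 0.72-0.00j, (-0.83+0j)],[(-0.23+0j), (0.17+0j), -0.01-0.36j, (-0.01+0.36j), (0.29+0j)]]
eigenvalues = [(-12.01+0j), (-5.96+0j), (4.03+2.91j), (4.03-2.91j), (8.37+0j)]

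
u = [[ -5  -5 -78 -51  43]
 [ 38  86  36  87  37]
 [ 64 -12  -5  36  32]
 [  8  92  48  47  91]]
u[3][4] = 91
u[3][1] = 92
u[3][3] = 47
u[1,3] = 87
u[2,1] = -12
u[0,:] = [-5, -5, -78, -51, 43]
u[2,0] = 64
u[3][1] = 92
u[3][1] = 92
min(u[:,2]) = -78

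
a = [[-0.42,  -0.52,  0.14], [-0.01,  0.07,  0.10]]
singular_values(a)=[0.68, 0.12]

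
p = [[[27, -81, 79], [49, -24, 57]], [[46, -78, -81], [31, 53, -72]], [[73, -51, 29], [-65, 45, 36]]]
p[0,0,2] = 79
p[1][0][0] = 46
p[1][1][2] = -72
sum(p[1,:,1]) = -25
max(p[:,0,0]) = 73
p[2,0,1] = -51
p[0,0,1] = -81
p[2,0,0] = 73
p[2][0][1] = -51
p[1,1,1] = 53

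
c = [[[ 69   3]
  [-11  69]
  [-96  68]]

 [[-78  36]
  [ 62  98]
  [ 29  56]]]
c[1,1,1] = 98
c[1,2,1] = 56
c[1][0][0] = -78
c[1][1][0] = 62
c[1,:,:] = [[-78, 36], [62, 98], [29, 56]]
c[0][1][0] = -11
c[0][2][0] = -96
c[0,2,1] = 68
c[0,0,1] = 3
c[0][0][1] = 3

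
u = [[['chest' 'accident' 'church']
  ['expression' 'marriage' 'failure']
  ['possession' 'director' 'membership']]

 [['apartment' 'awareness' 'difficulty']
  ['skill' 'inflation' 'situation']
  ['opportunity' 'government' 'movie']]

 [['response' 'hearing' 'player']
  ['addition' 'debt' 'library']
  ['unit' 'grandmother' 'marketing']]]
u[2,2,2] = 'marketing'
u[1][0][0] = 'apartment'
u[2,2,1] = 'grandmother'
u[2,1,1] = 'debt'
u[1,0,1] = 'awareness'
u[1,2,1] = 'government'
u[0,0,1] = 'accident'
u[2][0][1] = 'hearing'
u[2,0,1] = 'hearing'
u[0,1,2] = 'failure'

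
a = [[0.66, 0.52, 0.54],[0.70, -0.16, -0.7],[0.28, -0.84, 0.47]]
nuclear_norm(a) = 3.00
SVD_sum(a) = [[0.15, -0.11, -0.02], [0.61, -0.42, -0.08], [0.53, -0.36, -0.07]] + [[-0.02, -0.05, 0.11], [0.12, 0.30, -0.59], [-0.13, -0.32, 0.64]] + [[0.53, 0.68, 0.45],  [-0.03, -0.04, -0.03],  [-0.12, -0.15, -0.10]]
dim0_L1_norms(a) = [1.64, 1.52, 1.71]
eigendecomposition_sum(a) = [[-0.16+0.00j, (0.31+0j), 0.21+0.00j],[0.31-0.00j, (-0.58-0j), (-0.39-0j)],[0.21-0.00j, (-0.39-0j), (-0.26-0j)]] + [[0.41+0.07j, 0.11+0.28j, 0.17-0.36j], [(0.2-0.22j), 0.21+0.04j, (-0.16-0.23j)], [0.04+0.39j, (-0.23+0.17j), 0.37+0.06j]] + [[(0.41-0.07j), (0.11-0.28j), 0.17+0.36j],[0.20+0.22j, (0.21-0.04j), -0.16+0.23j],[0.04-0.39j, -0.23-0.17j, (0.37-0.06j)]]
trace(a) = 0.97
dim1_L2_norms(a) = [1.0, 1.0, 1.0]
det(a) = -1.00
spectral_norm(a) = 1.00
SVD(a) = [[-0.19, -0.12, 0.97], [-0.74, 0.67, -0.06], [-0.65, -0.73, -0.22]] @ diag([1.003505407759408, 1.0019594246506478, 0.9985760902161472]) @ [[-0.82, 0.56, 0.11],[0.18, 0.44, -0.88],[0.54, 0.70, 0.46]]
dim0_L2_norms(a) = [1.0, 1.0, 1.0]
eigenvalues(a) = [(-1+0j), (0.99+0.17j), (0.99-0.17j)]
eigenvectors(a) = [[-0.40+0.00j, 0.65+0.00j, 0.65-0.00j], [(0.76+0j), 0.24-0.39j, 0.24+0.39j], [(0.51+0j), (0.16+0.59j), 0.16-0.59j]]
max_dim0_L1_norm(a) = 1.71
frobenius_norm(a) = 1.73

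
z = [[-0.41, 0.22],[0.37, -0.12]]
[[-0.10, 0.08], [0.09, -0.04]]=z @ [[0.26, 0.02], [0.02, 0.41]]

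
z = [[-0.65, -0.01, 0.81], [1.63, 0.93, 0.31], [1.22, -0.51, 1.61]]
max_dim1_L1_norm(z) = 3.34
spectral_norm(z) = 2.46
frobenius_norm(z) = 3.01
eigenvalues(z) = [(-1.11+0j), (1.5+0.35j), (1.5-0.35j)]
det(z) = -2.65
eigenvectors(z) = [[0.74+0.00j,(-0.19-0.1j),-0.19+0.10j], [-0.52+0.00j,(-0.79+0j),-0.79-0.00j], [-0.43+0.00j,(-0.46-0.35j),-0.46+0.35j]]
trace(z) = 1.89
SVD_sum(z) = [[-0.05, -0.01, -0.04], [1.29, 0.14, 0.91], [1.53, 0.16, 1.07]] + [[-0.38,-0.48,0.62], [0.45,0.55,-0.72], [-0.39,-0.48,0.63]] + [[-0.21, 0.47, 0.23], [-0.11, 0.24, 0.12], [0.08, -0.19, -0.09]]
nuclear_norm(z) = 4.73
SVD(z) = [[-0.03, -0.54, -0.84],[0.65, 0.63, -0.43],[0.76, -0.55, 0.33]] @ diag([2.455264814187063, 1.598185005030733, 0.6742991783399115]) @ [[0.82, 0.09, 0.57],[0.44, 0.55, -0.71],[0.37, -0.83, -0.41]]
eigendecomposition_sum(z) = [[(-0.92-0j), (0.06+0j), (0.27+0j)], [(0.65+0j), -0.04-0.00j, (-0.19-0j)], [0.53+0.00j, -0.04-0.00j, -0.15-0.00j]] + [[(0.13+0.03j), (-0.04+0.34j), (0.27-0.36j)], [0.49-0.12j, (0.49+1.18j), (0.25-1.65j)], [0.34+0.15j, (-0.24+0.91j), 0.88-0.86j]] + [[0.13-0.03j, (-0.04-0.34j), (0.27+0.36j)], [0.49+0.12j, (0.49-1.18j), (0.25+1.65j)], [0.34-0.15j, -0.24-0.91j, (0.88+0.86j)]]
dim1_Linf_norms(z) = [0.81, 1.63, 1.61]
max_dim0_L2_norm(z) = 2.14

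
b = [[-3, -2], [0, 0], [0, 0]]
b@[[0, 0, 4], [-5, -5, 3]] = [[10, 10, -18], [0, 0, 0], [0, 0, 0]]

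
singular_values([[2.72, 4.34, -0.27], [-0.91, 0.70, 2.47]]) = [5.13, 2.72]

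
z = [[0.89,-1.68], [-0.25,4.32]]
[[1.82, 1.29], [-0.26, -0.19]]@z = [[1.30,2.52], [-0.18,-0.38]]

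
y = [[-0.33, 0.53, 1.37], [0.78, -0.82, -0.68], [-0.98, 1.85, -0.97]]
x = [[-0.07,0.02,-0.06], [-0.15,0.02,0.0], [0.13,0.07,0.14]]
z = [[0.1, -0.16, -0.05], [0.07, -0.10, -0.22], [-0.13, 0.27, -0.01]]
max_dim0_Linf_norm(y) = 1.85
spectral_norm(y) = 2.46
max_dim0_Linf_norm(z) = 0.27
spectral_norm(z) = 0.39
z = x @ y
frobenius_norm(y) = 3.06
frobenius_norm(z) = 0.44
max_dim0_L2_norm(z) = 0.33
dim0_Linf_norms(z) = [0.13, 0.27, 0.22]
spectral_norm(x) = 0.24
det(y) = 0.95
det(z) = 0.00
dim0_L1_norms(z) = [0.3, 0.53, 0.28]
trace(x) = 0.09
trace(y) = -2.12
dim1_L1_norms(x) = [0.15, 0.17, 0.34]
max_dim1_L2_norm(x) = 0.2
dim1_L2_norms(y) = [1.51, 1.32, 2.31]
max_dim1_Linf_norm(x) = 0.15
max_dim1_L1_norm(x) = 0.34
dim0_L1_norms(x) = [0.35, 0.11, 0.2]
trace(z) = -0.01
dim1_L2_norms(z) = [0.2, 0.25, 0.3]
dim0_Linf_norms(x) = [0.15, 0.07, 0.14]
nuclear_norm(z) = 0.60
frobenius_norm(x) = 0.27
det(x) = 0.00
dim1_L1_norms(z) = [0.31, 0.39, 0.41]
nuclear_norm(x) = 0.39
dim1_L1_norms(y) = [2.23, 2.28, 3.8]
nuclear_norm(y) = 4.47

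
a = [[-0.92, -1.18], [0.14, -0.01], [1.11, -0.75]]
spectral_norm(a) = 1.51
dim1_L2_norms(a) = [1.5, 0.14, 1.34]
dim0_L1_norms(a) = [2.17, 1.94]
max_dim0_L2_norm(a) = 1.45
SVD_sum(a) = [[-1.15,-0.87], [0.08,0.06], [0.35,0.26]] + [[0.23,-0.31], [0.06,-0.07], [0.76,-1.01]]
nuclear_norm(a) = 2.84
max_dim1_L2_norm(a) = 1.5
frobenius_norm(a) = 2.01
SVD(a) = [[-0.96, -0.29], [0.07, -0.07], [0.29, -0.95]] @ diag([1.5126870491791913, 1.3284870685277865]) @ [[0.8, 0.60], [-0.60, 0.80]]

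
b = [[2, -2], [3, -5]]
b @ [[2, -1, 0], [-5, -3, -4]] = [[14, 4, 8], [31, 12, 20]]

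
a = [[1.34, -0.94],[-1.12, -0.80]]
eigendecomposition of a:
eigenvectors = [[0.92,0.35], [-0.4,0.94]]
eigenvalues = [1.75, -1.21]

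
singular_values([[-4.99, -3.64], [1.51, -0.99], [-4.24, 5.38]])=[7.1, 6.16]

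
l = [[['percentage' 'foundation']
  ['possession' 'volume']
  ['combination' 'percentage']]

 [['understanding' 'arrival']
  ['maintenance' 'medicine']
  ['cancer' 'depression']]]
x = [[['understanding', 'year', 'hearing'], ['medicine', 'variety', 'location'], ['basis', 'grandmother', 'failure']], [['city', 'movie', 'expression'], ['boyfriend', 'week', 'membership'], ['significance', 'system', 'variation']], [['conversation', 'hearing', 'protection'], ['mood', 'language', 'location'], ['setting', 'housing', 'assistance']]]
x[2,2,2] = 'assistance'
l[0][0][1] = 'foundation'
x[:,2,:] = [['basis', 'grandmother', 'failure'], ['significance', 'system', 'variation'], ['setting', 'housing', 'assistance']]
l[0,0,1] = 'foundation'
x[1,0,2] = 'expression'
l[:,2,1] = ['percentage', 'depression']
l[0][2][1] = 'percentage'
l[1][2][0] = 'cancer'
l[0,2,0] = 'combination'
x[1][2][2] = 'variation'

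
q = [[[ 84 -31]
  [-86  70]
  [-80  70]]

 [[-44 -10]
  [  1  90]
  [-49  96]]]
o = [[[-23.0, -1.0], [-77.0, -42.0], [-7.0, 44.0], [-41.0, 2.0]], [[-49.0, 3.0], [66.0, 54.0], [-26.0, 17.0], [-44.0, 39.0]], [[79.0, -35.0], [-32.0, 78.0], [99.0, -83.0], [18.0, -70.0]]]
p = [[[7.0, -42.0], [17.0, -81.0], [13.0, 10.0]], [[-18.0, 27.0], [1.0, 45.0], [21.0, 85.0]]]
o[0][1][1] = -42.0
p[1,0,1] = 27.0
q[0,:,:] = [[84, -31], [-86, 70], [-80, 70]]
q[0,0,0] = 84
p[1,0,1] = 27.0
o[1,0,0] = -49.0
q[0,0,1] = -31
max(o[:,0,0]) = 79.0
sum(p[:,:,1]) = 44.0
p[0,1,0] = 17.0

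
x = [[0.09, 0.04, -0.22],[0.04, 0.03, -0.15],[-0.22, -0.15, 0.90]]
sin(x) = [[0.08, 0.03, -0.19], [0.03, 0.03, -0.13], [-0.19, -0.13, 0.76]]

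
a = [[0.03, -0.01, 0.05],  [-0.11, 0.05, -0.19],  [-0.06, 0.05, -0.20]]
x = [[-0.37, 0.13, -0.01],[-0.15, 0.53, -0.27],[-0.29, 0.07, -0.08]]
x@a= [[-0.02, 0.01, -0.04],[-0.05, 0.01, -0.05],[-0.01, 0.0, -0.01]]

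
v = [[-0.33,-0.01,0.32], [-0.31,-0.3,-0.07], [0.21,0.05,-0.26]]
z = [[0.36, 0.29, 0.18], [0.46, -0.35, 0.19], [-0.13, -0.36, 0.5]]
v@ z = [[-0.16, -0.21, 0.1], [-0.24, 0.04, -0.15], [0.13, 0.14, -0.08]]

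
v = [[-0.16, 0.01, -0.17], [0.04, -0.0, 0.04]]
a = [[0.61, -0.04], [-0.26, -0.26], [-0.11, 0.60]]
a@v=[[-0.10, 0.01, -0.11], [0.03, -0.00, 0.03], [0.04, -0.00, 0.04]]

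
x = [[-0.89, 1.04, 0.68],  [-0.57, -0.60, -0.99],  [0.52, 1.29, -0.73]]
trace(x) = -2.22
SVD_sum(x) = [[-0.02, 1.16, 0.35], [0.02, -0.81, -0.24], [-0.02, 0.97, 0.29]] + [[-0.37, -0.19, 0.61], [0.19, 0.10, -0.31], [0.6, 0.31, -0.99]] + [[-0.49,0.07,-0.28], [-0.78,0.11,-0.44], [-0.06,0.01,-0.03]]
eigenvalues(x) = [(-1.4+0j), (-0.41+1.35j), (-0.41-1.35j)]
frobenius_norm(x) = 2.54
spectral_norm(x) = 1.79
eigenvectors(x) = [[-0.84+0.00j, (0.11+0.5j), (0.11-0.5j)], [0.06+0.00j, -0.63+0.00j, (-0.63-0j)], [0.54+0.00j, (0.06+0.58j), (0.06-0.58j)]]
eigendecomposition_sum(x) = [[(-0.91-0j), -0.09-0.00j, 0.79-0.00j], [(0.07+0j), 0.01+0.00j, (-0.06+0j)], [(0.58+0j), 0.06+0.00j, (-0.5+0j)]] + [[0.01+0.26j, 0.57+0.12j, -0.05+0.40j], [-0.32-0.06j, (-0.3+0.65j), (-0.47-0.17j)], [-0.03+0.29j, 0.62+0.22j, (-0.12+0.44j)]] + [[0.01-0.26j,0.57-0.12j,-0.05-0.40j], [-0.32+0.06j,-0.30-0.65j,(-0.47+0.17j)], [(-0.03-0.29j),(0.62-0.22j),(-0.12-0.44j)]]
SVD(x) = [[0.67,-0.51,-0.53], [-0.47,0.26,-0.84], [0.57,0.82,-0.07]] @ diag([1.791934579047783, 1.4561678887002603, 1.0663233769973677]) @ [[-0.02, 0.96, 0.29],[0.5, 0.26, -0.82],[0.86, -0.13, 0.49]]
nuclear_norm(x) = 4.31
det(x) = -2.78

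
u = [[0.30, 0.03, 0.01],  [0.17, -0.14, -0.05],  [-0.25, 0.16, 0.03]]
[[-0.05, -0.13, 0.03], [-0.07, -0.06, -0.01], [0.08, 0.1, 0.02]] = u @ [[-0.19, -0.44, 0.09],[0.18, -0.01, 0.33],[0.21, -0.26, -0.33]]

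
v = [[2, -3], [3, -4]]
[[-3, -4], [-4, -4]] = v @ [[0, 4], [1, 4]]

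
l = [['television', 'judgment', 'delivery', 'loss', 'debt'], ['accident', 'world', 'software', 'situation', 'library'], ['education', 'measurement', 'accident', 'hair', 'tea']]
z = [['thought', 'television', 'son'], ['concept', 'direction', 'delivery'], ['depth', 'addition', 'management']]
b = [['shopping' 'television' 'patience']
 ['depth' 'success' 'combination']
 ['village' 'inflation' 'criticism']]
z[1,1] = 'direction'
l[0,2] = 'delivery'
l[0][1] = 'judgment'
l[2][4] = 'tea'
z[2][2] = 'management'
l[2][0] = 'education'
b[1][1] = 'success'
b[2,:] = ['village', 'inflation', 'criticism']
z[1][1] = 'direction'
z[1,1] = 'direction'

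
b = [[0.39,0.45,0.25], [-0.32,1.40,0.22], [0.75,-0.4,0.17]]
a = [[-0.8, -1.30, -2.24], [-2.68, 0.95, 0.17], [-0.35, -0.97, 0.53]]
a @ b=[[-1.58, -1.28, -0.87], [-1.22, 0.06, -0.43], [0.57, -1.73, -0.21]]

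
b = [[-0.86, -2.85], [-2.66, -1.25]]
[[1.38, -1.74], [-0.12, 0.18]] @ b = [[3.44, -1.76], [-0.38, 0.12]]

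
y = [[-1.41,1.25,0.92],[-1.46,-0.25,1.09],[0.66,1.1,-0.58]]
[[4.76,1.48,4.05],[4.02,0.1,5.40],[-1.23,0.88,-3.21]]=y @ [[-2.04,0.66,-1.1], [0.69,1.04,-0.48], [1.11,1.21,3.37]]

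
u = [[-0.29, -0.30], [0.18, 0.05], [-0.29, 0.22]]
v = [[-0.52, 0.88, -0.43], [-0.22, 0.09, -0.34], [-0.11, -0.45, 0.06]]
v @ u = [[0.43,0.11], [0.18,-0.0], [-0.07,0.02]]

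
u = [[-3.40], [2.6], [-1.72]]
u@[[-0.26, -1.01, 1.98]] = [[0.88, 3.43, -6.73], [-0.68, -2.63, 5.15], [0.45, 1.74, -3.41]]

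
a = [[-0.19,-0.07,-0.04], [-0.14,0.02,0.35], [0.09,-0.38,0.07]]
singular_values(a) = [0.4, 0.38, 0.2]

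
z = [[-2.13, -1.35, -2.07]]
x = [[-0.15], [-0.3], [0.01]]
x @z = [[0.32,  0.2,  0.31], [0.64,  0.4,  0.62], [-0.02,  -0.01,  -0.02]]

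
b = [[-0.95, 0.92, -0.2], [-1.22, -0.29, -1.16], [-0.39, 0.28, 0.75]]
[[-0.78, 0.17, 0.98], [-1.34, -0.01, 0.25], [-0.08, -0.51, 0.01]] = b @ [[0.81, 0.48, -0.08], [0.05, 0.54, 0.9], [0.29, -0.63, -0.36]]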